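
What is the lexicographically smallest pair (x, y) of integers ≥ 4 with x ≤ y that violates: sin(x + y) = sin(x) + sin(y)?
Substituting (4, 4) into the claim:
LHS = sin(4 + 4) = sin(8) ≈ 0.9894
RHS = sin(4) + sin(4) = 2·sin(4) ≈ -1.514

Since LHS ≠ RHS, this pair disproves the claim, and no lexicographically smaller pair (x ≤ y, integers ≥ 4) does.

For instance (5, 9) is also a counterexample (LHS = sin(14) ≈ 0.9906, RHS = sin(5) + sin(9) ≈ -0.5468), but it's lexicographically larger.

Answer: (x, y) = (4, 4)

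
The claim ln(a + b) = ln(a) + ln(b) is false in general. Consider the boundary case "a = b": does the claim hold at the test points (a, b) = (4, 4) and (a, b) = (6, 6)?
No, fails at both test points

At (4, 4): LHS = ln(8) ≈ 2.079 ≠ RHS = 2·ln(4) ≈ 2.773
At (6, 6): LHS = ln(12) ≈ 2.485 ≠ RHS = 2·ln(6) ≈ 3.584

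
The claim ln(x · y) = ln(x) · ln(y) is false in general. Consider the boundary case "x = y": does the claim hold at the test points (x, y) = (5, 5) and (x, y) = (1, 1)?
At (5, 5): LHS = ln(25) ≈ 3.219 ≠ RHS = ln(5)² ≈ 2.59
At (1, 1): LHS = 0, RHS = 0 → equal

Answer: Only at (1, 1)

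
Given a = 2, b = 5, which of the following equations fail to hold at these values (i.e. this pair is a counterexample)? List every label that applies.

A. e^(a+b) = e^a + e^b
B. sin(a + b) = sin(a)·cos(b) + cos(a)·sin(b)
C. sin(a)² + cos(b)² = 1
Evaluating each claim at the given values:
A. LHS = e^7 ≈ 1097, RHS = e^2 + e^5 ≈ 155.8 → fails here (LHS ≠ RHS)
B. LHS = sin(7) ≈ 0.657, RHS = sin(2)·cos(5) + sin(5)·cos(2) ≈ 0.657 → holds here (LHS = RHS)
C. LHS = cos(5)² + sin(2)² ≈ 0.9073, RHS = 1 → fails here (LHS ≠ RHS)

Answer: A, C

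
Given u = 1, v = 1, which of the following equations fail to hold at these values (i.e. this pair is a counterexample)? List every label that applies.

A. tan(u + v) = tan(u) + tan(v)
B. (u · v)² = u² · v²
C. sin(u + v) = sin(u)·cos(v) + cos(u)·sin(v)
Evaluating each claim at the given values:
A. LHS = tan(2) ≈ -2.185, RHS = 2·tan(1) ≈ 3.115 → fails here (LHS ≠ RHS)
B. LHS = 1, RHS = 1 → holds here (LHS = RHS)
C. LHS = sin(2) ≈ 0.9093, RHS = 2·sin(1)·cos(1) ≈ 0.9093 → holds here (LHS = RHS)

Answer: A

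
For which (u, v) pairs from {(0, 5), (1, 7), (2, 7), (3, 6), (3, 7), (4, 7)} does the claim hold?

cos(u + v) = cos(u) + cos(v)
None

Testing each pair:
(0, 5): LHS = cos(5) ≈ 0.2837, RHS = cos(5) + 1 ≈ 1.284 → fails
(1, 7): LHS = cos(8) ≈ -0.1455, RHS = cos(1) + cos(7) ≈ 1.294 → fails
(2, 7): LHS = cos(9) ≈ -0.9111, RHS = cos(2) + cos(7) ≈ 0.3378 → fails
(3, 6): LHS = cos(9) ≈ -0.9111, RHS = cos(3) + cos(6) ≈ -0.02982 → fails
(3, 7): LHS = cos(10) ≈ -0.8391, RHS = cos(3) + cos(7) ≈ -0.2361 → fails
(4, 7): LHS = cos(11) ≈ 0.004426, RHS = cos(4) + cos(7) ≈ 0.1003 → fails

No pair satisfies the claim.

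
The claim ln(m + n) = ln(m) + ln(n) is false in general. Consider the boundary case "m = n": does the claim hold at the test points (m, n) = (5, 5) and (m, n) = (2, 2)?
At (5, 5): LHS = ln(10) ≈ 2.303 ≠ RHS = 2·ln(5) ≈ 3.219
At (2, 2): LHS = ln(4) ≈ 1.386, RHS = 2·ln(2) ≈ 1.386 → equal

Answer: Only at (2, 2)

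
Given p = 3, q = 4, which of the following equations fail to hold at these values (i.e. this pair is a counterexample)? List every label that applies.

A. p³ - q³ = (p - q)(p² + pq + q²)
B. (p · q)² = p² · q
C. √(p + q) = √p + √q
Evaluating each claim at the given values:
A. LHS = -37, RHS = -37 → holds here (LHS = RHS)
B. LHS = 144, RHS = 36 → fails here (LHS ≠ RHS)
C. LHS = √(7) ≈ 2.646, RHS = √(3) + 2 ≈ 3.732 → fails here (LHS ≠ RHS)

Answer: B, C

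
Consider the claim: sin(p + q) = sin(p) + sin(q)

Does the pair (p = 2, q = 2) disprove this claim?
Yes

Substituting p = 2, q = 2:
LHS = sin(2 + 2) = sin(4) ≈ -0.7568
RHS = sin(2) + sin(2) = 2·sin(2) ≈ 1.819

Since LHS ≠ RHS, this pair disproves the claim.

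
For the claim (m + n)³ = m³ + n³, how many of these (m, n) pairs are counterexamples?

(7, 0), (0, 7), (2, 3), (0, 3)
Testing each pair:
(7, 0): LHS = 343, RHS = 343 → satisfies claim
(0, 7): LHS = 343, RHS = 343 → satisfies claim
(2, 3): LHS = 125, RHS = 35 → counterexample
(0, 3): LHS = 27, RHS = 27 → satisfies claim

That makes 1 counterexample.

Answer: 1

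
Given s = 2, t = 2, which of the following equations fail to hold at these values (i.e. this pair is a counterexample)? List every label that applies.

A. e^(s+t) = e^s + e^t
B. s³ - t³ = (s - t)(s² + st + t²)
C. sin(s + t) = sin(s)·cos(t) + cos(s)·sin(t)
Evaluating each claim at the given values:
A. LHS = e^4 ≈ 54.6, RHS = 2·e^2 ≈ 14.78 → fails here (LHS ≠ RHS)
B. LHS = 0, RHS = 0 → holds here (LHS = RHS)
C. LHS = sin(4) ≈ -0.7568, RHS = 2·sin(2)·cos(2) ≈ -0.7568 → holds here (LHS = RHS)

Answer: A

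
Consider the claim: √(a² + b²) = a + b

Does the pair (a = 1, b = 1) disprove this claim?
Yes

Substituting a = 1, b = 1:
LHS = √(1² + 1²) = √(2) ≈ 1.414
RHS = 1 + 1 = 2

Since LHS ≠ RHS, this pair disproves the claim.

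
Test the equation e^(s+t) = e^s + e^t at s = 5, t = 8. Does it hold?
Fails

Substituting s = 5, t = 8:

LHS = e^(5+8) = e^13 ≈ 442413.4
RHS = e^5 + e^8 ≈ 3129

LHS ≠ RHS, so the equation does not hold at this point.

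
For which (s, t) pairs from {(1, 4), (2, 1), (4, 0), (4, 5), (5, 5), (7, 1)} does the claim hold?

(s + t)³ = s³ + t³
Testing each pair:
(1, 4): LHS = 125, RHS = 65 → fails
(2, 1): LHS = 27, RHS = 9 → fails
(4, 0): LHS = 64, RHS = 64 → holds
(4, 5): LHS = 729, RHS = 189 → fails
(5, 5): LHS = 1000, RHS = 250 → fails
(7, 1): LHS = 512, RHS = 344 → fails

1 of 6 pairs satisfies the claim.

Answer: (4, 0)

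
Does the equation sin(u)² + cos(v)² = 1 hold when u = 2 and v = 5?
Fails

Substituting u = 2, v = 5:

LHS = sin(2)² + cos(5)² ≈ 0.9073
RHS = 1

LHS ≠ RHS, so the equation does not hold at this point.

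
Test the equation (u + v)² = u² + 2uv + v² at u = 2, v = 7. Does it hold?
Holds

Substituting u = 2, v = 7:

LHS = (2 + 7)² = 81
RHS = 2² + 2·2·7 + 7² = 81

LHS = RHS, so the equation holds at this point.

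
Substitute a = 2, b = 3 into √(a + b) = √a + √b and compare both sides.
LHS = √(2 + 3) = √(5) ≈ 2.236
RHS = √2 + √3 = √(2) + √(3) ≈ 3.146

LHS ≠ RHS (they differ by about 0.9102), so the equation does not hold here.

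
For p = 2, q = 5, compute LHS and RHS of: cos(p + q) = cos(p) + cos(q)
LHS = cos(2 + 5) = cos(7) ≈ 0.7539
RHS = cos(2) + cos(5) ≈ -0.1325

LHS ≠ RHS (they differ by about 0.8864), so the equation does not hold here.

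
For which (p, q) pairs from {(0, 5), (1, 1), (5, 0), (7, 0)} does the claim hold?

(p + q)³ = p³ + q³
(0, 5), (5, 0), (7, 0)

Testing each pair:
(0, 5): LHS = 125, RHS = 125 → holds
(1, 1): LHS = 8, RHS = 2 → fails
(5, 0): LHS = 125, RHS = 125 → holds
(7, 0): LHS = 343, RHS = 343 → holds

3 of 4 pairs satisfy the claim.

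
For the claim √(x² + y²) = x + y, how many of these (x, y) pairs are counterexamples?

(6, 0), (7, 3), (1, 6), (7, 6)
3

Testing each pair:
(6, 0): LHS = 6, RHS = 6 → satisfies claim
(7, 3): LHS = √(58) ≈ 7.616, RHS = 10 → counterexample
(1, 6): LHS = √(37) ≈ 6.083, RHS = 7 → counterexample
(7, 6): LHS = √(85) ≈ 9.22, RHS = 13 → counterexample

That makes 3 counterexamples.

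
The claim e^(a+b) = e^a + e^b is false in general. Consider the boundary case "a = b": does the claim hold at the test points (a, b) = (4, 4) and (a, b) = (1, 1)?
At (4, 4): LHS = e^8 ≈ 2981 ≠ RHS = 2·e^4 ≈ 109.2
At (1, 1): LHS = e^2 ≈ 7.389 ≠ RHS = 2·e ≈ 5.437

Answer: No, fails at both test points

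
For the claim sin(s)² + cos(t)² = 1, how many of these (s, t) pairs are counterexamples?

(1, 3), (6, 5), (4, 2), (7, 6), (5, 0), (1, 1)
5

Testing each pair:
(1, 3): LHS = sin(1)² + cos(3)² ≈ 1.688, RHS = 1 → counterexample
(6, 5): LHS = sin(6)² + cos(5)² ≈ 0.1585, RHS = 1 → counterexample
(4, 2): LHS = cos(2)² + sin(4)² ≈ 0.7459, RHS = 1 → counterexample
(7, 6): LHS = sin(7)² + cos(6)² ≈ 1.354, RHS = 1 → counterexample
(5, 0): LHS = sin(5)² + 1 ≈ 1.92, RHS = 1 → counterexample
(1, 1): LHS = cos(1)² + sin(1)² = 1, RHS = 1 → satisfies claim

That makes 5 counterexamples.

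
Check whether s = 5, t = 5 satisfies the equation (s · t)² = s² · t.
Fails

Substituting s = 5, t = 5:

LHS = (5 · 5)² = 625
RHS = 5² · 5 = 125

LHS ≠ RHS, so the equation does not hold at this point.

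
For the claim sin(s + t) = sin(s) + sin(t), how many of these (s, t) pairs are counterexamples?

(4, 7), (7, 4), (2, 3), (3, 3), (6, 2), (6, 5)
6

Testing each pair:
(4, 7): LHS = sin(11) ≈ -1, RHS = sin(4) + sin(7) ≈ -0.09982 → counterexample
(7, 4): LHS = sin(11) ≈ -1, RHS = sin(4) + sin(7) ≈ -0.09982 → counterexample
(2, 3): LHS = sin(5) ≈ -0.9589, RHS = sin(3) + sin(2) ≈ 1.05 → counterexample
(3, 3): LHS = sin(6) ≈ -0.2794, RHS = 2·sin(3) ≈ 0.2822 → counterexample
(6, 2): LHS = sin(8) ≈ 0.9894, RHS = sin(6) + sin(2) ≈ 0.6299 → counterexample
(6, 5): LHS = sin(11) ≈ -1, RHS = sin(5) + sin(6) ≈ -1.238 → counterexample

That makes 6 counterexamples.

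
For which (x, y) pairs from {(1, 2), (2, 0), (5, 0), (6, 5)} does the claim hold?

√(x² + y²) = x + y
(2, 0), (5, 0)

Testing each pair:
(1, 2): LHS = √(5) ≈ 2.236, RHS = 3 → fails
(2, 0): LHS = 2, RHS = 2 → holds
(5, 0): LHS = 5, RHS = 5 → holds
(6, 5): LHS = √(61) ≈ 7.81, RHS = 11 → fails

2 of 4 pairs satisfy the claim.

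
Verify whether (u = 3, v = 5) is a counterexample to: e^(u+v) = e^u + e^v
Substituting u = 3, v = 5:
LHS = e^(3+5) = e^8 ≈ 2981
RHS = e^3 + e^5 ≈ 168.5

Since LHS ≠ RHS, this pair disproves the claim.

Answer: Yes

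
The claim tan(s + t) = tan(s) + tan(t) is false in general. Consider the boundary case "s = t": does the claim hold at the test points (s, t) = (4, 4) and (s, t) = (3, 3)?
No, fails at both test points

At (4, 4): LHS = tan(8) ≈ -6.8 ≠ RHS = 2·tan(4) ≈ 2.316
At (3, 3): LHS = tan(6) ≈ -0.291 ≠ RHS = 2·tan(3) ≈ -0.2851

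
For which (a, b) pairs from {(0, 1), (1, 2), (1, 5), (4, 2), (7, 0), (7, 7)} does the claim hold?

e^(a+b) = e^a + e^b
Testing each pair:
(0, 1): LHS = e ≈ 2.718, RHS = 1 + e ≈ 3.718 → fails
(1, 2): LHS = e^3 ≈ 20.09, RHS = e + e^2 ≈ 10.11 → fails
(1, 5): LHS = e^6 ≈ 403.4, RHS = e + e^5 ≈ 151.1 → fails
(4, 2): LHS = e^6 ≈ 403.4, RHS = e^2 + e^4 ≈ 61.99 → fails
(7, 0): LHS = e^7 ≈ 1097, RHS = 1 + e^7 ≈ 1098 → fails
(7, 7): LHS = e^14 ≈ 1202604.3, RHS = 2·e^7 ≈ 2193 → fails

No pair satisfies the claim.

Answer: None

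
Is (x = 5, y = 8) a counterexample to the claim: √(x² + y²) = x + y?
Substituting x = 5, y = 8:
LHS = √(5² + 8²) = √(89) ≈ 9.434
RHS = 5 + 8 = 13

Since LHS ≠ RHS, this pair disproves the claim.

Answer: Yes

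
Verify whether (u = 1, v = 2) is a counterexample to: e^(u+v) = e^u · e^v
No

Substituting u = 1, v = 2:
LHS = e^(1+2) = e^3 ≈ 20.09
RHS = e^1 · e^2 = e^3 ≈ 20.09

The sides agree, so this pair does not disprove the claim.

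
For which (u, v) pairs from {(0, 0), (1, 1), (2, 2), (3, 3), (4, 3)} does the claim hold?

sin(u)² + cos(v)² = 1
(0, 0), (1, 1), (2, 2), (3, 3)

Testing each pair:
(0, 0): LHS = 1, RHS = 1 → holds
(1, 1): LHS = cos(1)² + sin(1)² = 1, RHS = 1 → holds
(2, 2): LHS = cos(2)² + sin(2)² = 1, RHS = 1 → holds
(3, 3): LHS = sin(3)² + cos(3)² = 1, RHS = 1 → holds
(4, 3): LHS = sin(4)² + cos(3)² ≈ 1.553, RHS = 1 → fails

4 of 5 pairs satisfy the claim.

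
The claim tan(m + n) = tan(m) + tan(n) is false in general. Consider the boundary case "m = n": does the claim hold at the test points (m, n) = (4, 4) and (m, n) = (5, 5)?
No, fails at both test points

At (4, 4): LHS = tan(8) ≈ -6.8 ≠ RHS = 2·tan(4) ≈ 2.316
At (5, 5): LHS = tan(10) ≈ 0.6484 ≠ RHS = 2·tan(5) ≈ -6.761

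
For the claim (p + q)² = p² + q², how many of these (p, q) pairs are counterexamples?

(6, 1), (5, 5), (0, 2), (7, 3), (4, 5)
4

Testing each pair:
(6, 1): LHS = 49, RHS = 37 → counterexample
(5, 5): LHS = 100, RHS = 50 → counterexample
(0, 2): LHS = 4, RHS = 4 → satisfies claim
(7, 3): LHS = 100, RHS = 58 → counterexample
(4, 5): LHS = 81, RHS = 41 → counterexample

That makes 4 counterexamples.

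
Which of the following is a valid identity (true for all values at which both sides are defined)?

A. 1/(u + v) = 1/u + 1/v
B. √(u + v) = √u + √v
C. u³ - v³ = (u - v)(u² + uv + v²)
A: fails at (6, 7) — LHS = 1/13, RHS = 13/42.
B: fails at (1, 4) — LHS = √(5) ≈ 2.236, RHS = 3.
C: holds — e.g. at (5, 8), both sides equal -387.

Answer: C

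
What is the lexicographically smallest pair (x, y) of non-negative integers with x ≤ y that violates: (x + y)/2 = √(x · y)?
(x, y) = (0, 1)

At (0, 0): both sides equal 0, so it holds there.

Substituting (0, 1) into the claim:
LHS = (0 + 1)/2 = 1/2
RHS = √(0 · 1) = 0

Since LHS ≠ RHS, this pair disproves the claim, and no lexicographically smaller pair (x ≤ y, non-negative integers) does.

For instance (4, 6) is also a counterexample (LHS = 5, RHS = 2·√(6) ≈ 4.899), but it's lexicographically larger.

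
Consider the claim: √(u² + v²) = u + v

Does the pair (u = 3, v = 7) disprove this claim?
Substituting u = 3, v = 7:
LHS = √(3² + 7²) = √(58) ≈ 7.616
RHS = 3 + 7 = 10

Since LHS ≠ RHS, this pair disproves the claim.

Answer: Yes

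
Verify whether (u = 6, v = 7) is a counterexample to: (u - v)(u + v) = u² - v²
Substituting u = 6, v = 7:
LHS = (6 - 7)(6 + 7) = -13
RHS = 6² - 7² = -13

The sides agree, so this pair does not disprove the claim.

Answer: No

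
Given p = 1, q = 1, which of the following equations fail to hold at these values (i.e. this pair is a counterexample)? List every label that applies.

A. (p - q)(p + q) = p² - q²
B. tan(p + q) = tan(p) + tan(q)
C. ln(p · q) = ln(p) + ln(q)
Evaluating each claim at the given values:
A. LHS = 0, RHS = 0 → holds here (LHS = RHS)
B. LHS = tan(2) ≈ -2.185, RHS = 2·tan(1) ≈ 3.115 → fails here (LHS ≠ RHS)
C. LHS = 0, RHS = 0 → holds here (LHS = RHS)

Answer: B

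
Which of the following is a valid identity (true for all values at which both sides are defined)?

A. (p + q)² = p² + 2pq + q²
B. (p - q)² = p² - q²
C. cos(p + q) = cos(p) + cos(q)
A: holds — e.g. at (2, 2), both sides equal 16.
B: fails at (1, 2) — LHS = 1, RHS = -3.
C: fails at (4, 6) — LHS = cos(10) ≈ -0.8391, RHS = cos(4) + cos(6) ≈ 0.3065.

Answer: A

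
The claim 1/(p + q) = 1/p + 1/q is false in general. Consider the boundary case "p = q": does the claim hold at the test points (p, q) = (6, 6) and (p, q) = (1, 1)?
At (6, 6): LHS = 1/12 ≠ RHS = 1/3
At (1, 1): LHS = 1/2 ≠ RHS = 2

Answer: No, fails at both test points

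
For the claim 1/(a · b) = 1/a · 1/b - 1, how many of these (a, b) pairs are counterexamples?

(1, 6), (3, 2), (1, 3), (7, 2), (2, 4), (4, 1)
6

Testing each pair:
(1, 6): LHS = 1/6, RHS = -5/6 → counterexample
(3, 2): LHS = 1/6, RHS = -5/6 → counterexample
(1, 3): LHS = 1/3, RHS = -2/3 → counterexample
(7, 2): LHS = 1/14, RHS = -13/14 → counterexample
(2, 4): LHS = 1/8, RHS = -7/8 → counterexample
(4, 1): LHS = 1/4, RHS = -3/4 → counterexample

That makes 6 counterexamples.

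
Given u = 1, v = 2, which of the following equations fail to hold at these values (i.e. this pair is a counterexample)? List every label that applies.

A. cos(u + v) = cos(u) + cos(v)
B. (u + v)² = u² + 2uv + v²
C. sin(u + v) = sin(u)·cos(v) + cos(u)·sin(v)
Evaluating each claim at the given values:
A. LHS = cos(3) ≈ -0.99, RHS = cos(2) + cos(1) ≈ 0.1242 → fails here (LHS ≠ RHS)
B. LHS = 9, RHS = 9 → holds here (LHS = RHS)
C. LHS = sin(3) ≈ 0.1411, RHS = sin(1)·cos(2) + sin(2)·cos(1) ≈ 0.1411 → holds here (LHS = RHS)

Answer: A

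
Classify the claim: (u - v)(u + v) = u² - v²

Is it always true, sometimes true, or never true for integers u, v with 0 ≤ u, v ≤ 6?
Always true

The identity holds for every pair in the range. For instance at (u, v) = (0, 1): both sides equal -1.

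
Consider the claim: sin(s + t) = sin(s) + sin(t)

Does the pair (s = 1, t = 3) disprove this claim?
Yes

Substituting s = 1, t = 3:
LHS = sin(1 + 3) = sin(4) ≈ -0.7568
RHS = sin(1) + sin(3) ≈ 0.9826

Since LHS ≠ RHS, this pair disproves the claim.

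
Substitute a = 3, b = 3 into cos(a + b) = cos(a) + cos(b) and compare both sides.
LHS = cos(3 + 3) = cos(6) ≈ 0.9602
RHS = cos(3) + cos(3) = 2·cos(3) ≈ -1.98

LHS ≠ RHS (they differ by about 2.94), so the equation does not hold here.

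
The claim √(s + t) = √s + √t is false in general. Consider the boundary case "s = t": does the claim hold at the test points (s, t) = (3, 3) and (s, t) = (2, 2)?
At (3, 3): LHS = √(6) ≈ 2.449 ≠ RHS = 2·√(3) ≈ 3.464
At (2, 2): LHS = 2 ≠ RHS = 2·√(2) ≈ 2.828

Answer: No, fails at both test points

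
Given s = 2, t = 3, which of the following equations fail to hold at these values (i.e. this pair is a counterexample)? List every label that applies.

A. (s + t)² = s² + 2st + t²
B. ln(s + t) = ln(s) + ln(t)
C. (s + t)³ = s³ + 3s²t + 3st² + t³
Evaluating each claim at the given values:
A. LHS = 25, RHS = 25 → holds here (LHS = RHS)
B. LHS = ln(5) ≈ 1.609, RHS = ln(2) + ln(3) ≈ 1.792 → fails here (LHS ≠ RHS)
C. LHS = 125, RHS = 125 → holds here (LHS = RHS)

Answer: B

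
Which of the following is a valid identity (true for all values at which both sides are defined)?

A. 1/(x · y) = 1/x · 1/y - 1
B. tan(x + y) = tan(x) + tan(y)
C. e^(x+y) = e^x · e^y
C

A: fails at (4, 4) — LHS = 1/16, RHS = -15/16.
B: fails at (1, 2) — LHS = tan(3) ≈ -0.1425, RHS = tan(2) + tan(1) ≈ -0.6276.
C: holds — e.g. at (1, 2), both sides equal e^3 ≈ 20.09.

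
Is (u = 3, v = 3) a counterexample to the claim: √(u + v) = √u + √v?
Substituting u = 3, v = 3:
LHS = √(3 + 3) = √(6) ≈ 2.449
RHS = √3 + √3 = 2·√(3) ≈ 3.464

Since LHS ≠ RHS, this pair disproves the claim.

Answer: Yes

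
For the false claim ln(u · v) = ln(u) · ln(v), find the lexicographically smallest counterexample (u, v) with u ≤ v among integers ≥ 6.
(u, v) = (6, 6)

Substituting (6, 6) into the claim:
LHS = ln(6 · 6) = ln(36) ≈ 3.584
RHS = ln(6) · ln(6) = ln(6)² ≈ 3.21

Since LHS ≠ RHS, this pair disproves the claim, and no lexicographically smaller pair (u ≤ v, integers ≥ 6) does.

For instance (7, 8) is also a counterexample (LHS = ln(56) ≈ 4.025, RHS = ln(7)·ln(8) ≈ 4.046), but it's lexicographically larger.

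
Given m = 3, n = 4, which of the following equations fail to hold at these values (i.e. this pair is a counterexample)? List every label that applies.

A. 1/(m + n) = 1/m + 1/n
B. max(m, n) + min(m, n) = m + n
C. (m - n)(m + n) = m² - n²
Evaluating each claim at the given values:
A. LHS = 1/7, RHS = 7/12 → fails here (LHS ≠ RHS)
B. LHS = 7, RHS = 7 → holds here (LHS = RHS)
C. LHS = -7, RHS = -7 → holds here (LHS = RHS)

Answer: A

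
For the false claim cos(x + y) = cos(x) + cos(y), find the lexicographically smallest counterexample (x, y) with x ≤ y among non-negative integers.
Substituting (0, 0) into the claim:
LHS = cos(0 + 0) = 1
RHS = cos(0) + cos(0) = 2

Since LHS ≠ RHS, this pair disproves the claim, and no lexicographically smaller pair (x ≤ y, non-negative integers) does.

For instance (3, 5) is also a counterexample (LHS = cos(8) ≈ -0.1455, RHS = cos(3) + cos(5) ≈ -0.7063), but it's lexicographically larger.

Answer: (x, y) = (0, 0)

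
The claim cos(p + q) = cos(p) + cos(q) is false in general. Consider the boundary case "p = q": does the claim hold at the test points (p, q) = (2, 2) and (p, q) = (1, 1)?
At (2, 2): LHS = cos(4) ≈ -0.6536 ≠ RHS = 2·cos(2) ≈ -0.8323
At (1, 1): LHS = cos(2) ≈ -0.4161 ≠ RHS = 2·cos(1) ≈ 1.081

Answer: No, fails at both test points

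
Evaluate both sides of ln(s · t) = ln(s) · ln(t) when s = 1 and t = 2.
LHS = ln(1 · 2) = ln(2) ≈ 0.6931
RHS = ln(1) · ln(2) = 0

LHS ≠ RHS (they differ by about 0.6931), so the equation does not hold here.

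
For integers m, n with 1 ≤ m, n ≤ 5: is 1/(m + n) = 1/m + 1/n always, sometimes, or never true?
Never true

The claim fails for every pair in the range. For instance at (m, n) = (4, 5): LHS = 1/9, RHS = 9/20.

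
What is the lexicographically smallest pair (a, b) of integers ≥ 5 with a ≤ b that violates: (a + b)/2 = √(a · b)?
(a, b) = (5, 6)

At (5, 5): both sides equal 5, so it holds there.

Substituting (5, 6) into the claim:
LHS = (5 + 6)/2 = 11/2
RHS = √(5 · 6) = √(30) ≈ 5.477

Since LHS ≠ RHS, this pair disproves the claim, and no lexicographically smaller pair (a ≤ b, integers ≥ 5) does.

For instance (8, 12) is also a counterexample (LHS = 10, RHS = 4·√(6) ≈ 9.798), but it's lexicographically larger.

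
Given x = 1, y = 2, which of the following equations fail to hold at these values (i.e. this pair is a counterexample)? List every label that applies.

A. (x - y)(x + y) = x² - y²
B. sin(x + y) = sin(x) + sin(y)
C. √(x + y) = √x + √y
Evaluating each claim at the given values:
A. LHS = -3, RHS = -3 → holds here (LHS = RHS)
B. LHS = sin(3) ≈ 0.1411, RHS = sin(1) + sin(2) ≈ 1.751 → fails here (LHS ≠ RHS)
C. LHS = √(3) ≈ 1.732, RHS = 1 + √(2) ≈ 2.414 → fails here (LHS ≠ RHS)

Answer: B, C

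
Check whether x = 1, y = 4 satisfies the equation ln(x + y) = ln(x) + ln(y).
Substituting x = 1, y = 4:

LHS = ln(1 + 4) = ln(5) ≈ 1.609
RHS = ln(1) + ln(4) = ln(4) ≈ 1.386

LHS ≠ RHS, so the equation does not hold at this point.

Answer: Fails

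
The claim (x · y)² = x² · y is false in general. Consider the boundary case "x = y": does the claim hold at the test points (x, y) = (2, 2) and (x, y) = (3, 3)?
No, fails at both test points

At (2, 2): LHS = 16 ≠ RHS = 8
At (3, 3): LHS = 81 ≠ RHS = 27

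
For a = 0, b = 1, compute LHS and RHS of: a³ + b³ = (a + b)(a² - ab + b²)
LHS = 0³ + 1³ = 1
RHS = (0 + 1)(0² - 0·1 + 1²) = 1

LHS = RHS: the two sides agree.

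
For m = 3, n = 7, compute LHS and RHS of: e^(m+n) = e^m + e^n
LHS = e^(3+7) = e^10 ≈ 22026.5
RHS = e^3 + e^7 ≈ 1117

LHS ≠ RHS (they differ by about 20909.7), so the equation does not hold here.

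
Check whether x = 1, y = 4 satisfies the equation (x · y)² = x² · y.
Fails

Substituting x = 1, y = 4:

LHS = (1 · 4)² = 16
RHS = 1² · 4 = 4

LHS ≠ RHS, so the equation does not hold at this point.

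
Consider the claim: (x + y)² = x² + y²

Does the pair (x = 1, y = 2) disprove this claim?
Yes

Substituting x = 1, y = 2:
LHS = (1 + 2)² = 9
RHS = 1² + 2² = 5

Since LHS ≠ RHS, this pair disproves the claim.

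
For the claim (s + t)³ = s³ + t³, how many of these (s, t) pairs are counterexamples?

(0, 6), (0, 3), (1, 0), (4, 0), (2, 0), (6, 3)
1

Testing each pair:
(0, 6): LHS = 216, RHS = 216 → satisfies claim
(0, 3): LHS = 27, RHS = 27 → satisfies claim
(1, 0): LHS = 1, RHS = 1 → satisfies claim
(4, 0): LHS = 64, RHS = 64 → satisfies claim
(2, 0): LHS = 8, RHS = 8 → satisfies claim
(6, 3): LHS = 729, RHS = 243 → counterexample

That makes 1 counterexample.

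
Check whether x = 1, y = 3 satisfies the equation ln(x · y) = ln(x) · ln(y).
Fails

Substituting x = 1, y = 3:

LHS = ln(1 · 3) = ln(3) ≈ 1.099
RHS = ln(1) · ln(3) = 0

LHS ≠ RHS, so the equation does not hold at this point.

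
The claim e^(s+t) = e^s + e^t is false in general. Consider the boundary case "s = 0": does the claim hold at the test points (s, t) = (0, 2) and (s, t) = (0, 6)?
At (0, 2): LHS = e^2 ≈ 7.389 ≠ RHS = 1 + e^2 ≈ 8.389
At (0, 6): LHS = e^6 ≈ 403.4 ≠ RHS = 1 + e^6 ≈ 404.4

Answer: No, fails at both test points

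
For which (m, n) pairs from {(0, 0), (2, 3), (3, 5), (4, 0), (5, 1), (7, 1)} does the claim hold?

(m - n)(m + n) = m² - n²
All pairs

Testing each pair:
(0, 0): LHS = 0, RHS = 0 → holds
(2, 3): LHS = -5, RHS = -5 → holds
(3, 5): LHS = -16, RHS = -16 → holds
(4, 0): LHS = 16, RHS = 16 → holds
(5, 1): LHS = 24, RHS = 24 → holds
(7, 1): LHS = 48, RHS = 48 → holds

Every pair satisfies the claim.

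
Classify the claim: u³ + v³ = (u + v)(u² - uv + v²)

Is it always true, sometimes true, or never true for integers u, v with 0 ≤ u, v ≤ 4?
The identity holds for every pair in the range. For instance at (u, v) = (2, 4): both sides equal 72.

Answer: Always true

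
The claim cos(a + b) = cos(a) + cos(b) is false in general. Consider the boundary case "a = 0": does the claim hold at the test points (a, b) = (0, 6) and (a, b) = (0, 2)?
No, fails at both test points

At (0, 6): LHS = cos(6) ≈ 0.9602 ≠ RHS = cos(6) + 1 ≈ 1.96
At (0, 2): LHS = cos(2) ≈ -0.4161 ≠ RHS = cos(2) + 1 ≈ 0.5839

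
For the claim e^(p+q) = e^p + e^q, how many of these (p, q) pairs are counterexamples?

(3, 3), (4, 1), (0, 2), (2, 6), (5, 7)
5

Testing each pair:
(3, 3): LHS = e^6 ≈ 403.4, RHS = 2·e^3 ≈ 40.17 → counterexample
(4, 1): LHS = e^5 ≈ 148.4, RHS = e + e^4 ≈ 57.32 → counterexample
(0, 2): LHS = e^2 ≈ 7.389, RHS = 1 + e^2 ≈ 8.389 → counterexample
(2, 6): LHS = e^8 ≈ 2981, RHS = e^2 + e^6 ≈ 410.8 → counterexample
(5, 7): LHS = e^12 ≈ 162754.8, RHS = e^5 + e^7 ≈ 1245 → counterexample

That makes 5 counterexamples.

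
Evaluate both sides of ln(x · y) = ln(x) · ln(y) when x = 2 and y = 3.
LHS = ln(2 · 3) = ln(6) ≈ 1.792
RHS = ln(2) · ln(3) ≈ 0.7615

LHS ≠ RHS (they differ by about 1.03), so the equation does not hold here.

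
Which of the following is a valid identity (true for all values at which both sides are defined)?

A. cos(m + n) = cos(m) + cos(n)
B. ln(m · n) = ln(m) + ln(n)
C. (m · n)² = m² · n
B

A: fails at (2, 7) — LHS = cos(9) ≈ -0.9111, RHS = cos(2) + cos(7) ≈ 0.3378.
B: holds — e.g. at (2, 4), both sides equal ln(8) ≈ 2.079.
C: fails at (1, 3) — LHS = 9, RHS = 3.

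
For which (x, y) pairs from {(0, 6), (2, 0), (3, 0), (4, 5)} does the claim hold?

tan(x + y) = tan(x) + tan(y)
Testing each pair:
(0, 6): LHS = tan(6) ≈ -0.291, RHS = tan(6) ≈ -0.291 → holds
(2, 0): LHS = tan(2) ≈ -2.185, RHS = tan(2) ≈ -2.185 → holds
(3, 0): LHS = tan(3) ≈ -0.1425, RHS = tan(3) ≈ -0.1425 → holds
(4, 5): LHS = tan(9) ≈ -0.4523, RHS = tan(5) + tan(4) ≈ -2.223 → fails

3 of 4 pairs satisfy the claim.

Answer: (0, 6), (2, 0), (3, 0)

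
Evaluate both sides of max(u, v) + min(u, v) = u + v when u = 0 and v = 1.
LHS = max(0, 1) + min(0, 1) = 1
RHS = 0 + 1 = 1

LHS = RHS: the two sides agree.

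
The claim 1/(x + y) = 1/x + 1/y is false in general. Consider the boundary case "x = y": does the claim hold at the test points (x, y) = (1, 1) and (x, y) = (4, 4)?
No, fails at both test points

At (1, 1): LHS = 1/2 ≠ RHS = 2
At (4, 4): LHS = 1/8 ≠ RHS = 1/2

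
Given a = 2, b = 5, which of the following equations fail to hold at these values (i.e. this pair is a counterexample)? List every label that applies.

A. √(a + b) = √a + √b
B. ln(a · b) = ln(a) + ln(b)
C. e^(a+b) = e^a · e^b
A

Evaluating each claim at the given values:
A. LHS = √(7) ≈ 2.646, RHS = √(2) + √(5) ≈ 3.65 → fails here (LHS ≠ RHS)
B. LHS = ln(10) ≈ 2.303, RHS = ln(2) + ln(5) ≈ 2.303 → holds here (LHS = RHS)
C. LHS = e^7 ≈ 1097, RHS = e^7 ≈ 1097 → holds here (LHS = RHS)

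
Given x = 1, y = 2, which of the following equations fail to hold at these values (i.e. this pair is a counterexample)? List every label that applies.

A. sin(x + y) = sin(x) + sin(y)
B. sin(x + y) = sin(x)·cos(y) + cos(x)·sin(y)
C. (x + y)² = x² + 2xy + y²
Evaluating each claim at the given values:
A. LHS = sin(3) ≈ 0.1411, RHS = sin(1) + sin(2) ≈ 1.751 → fails here (LHS ≠ RHS)
B. LHS = sin(3) ≈ 0.1411, RHS = sin(1)·cos(2) + sin(2)·cos(1) ≈ 0.1411 → holds here (LHS = RHS)
C. LHS = 9, RHS = 9 → holds here (LHS = RHS)

Answer: A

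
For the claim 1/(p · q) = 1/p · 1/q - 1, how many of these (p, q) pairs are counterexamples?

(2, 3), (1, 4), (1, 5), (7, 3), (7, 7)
Testing each pair:
(2, 3): LHS = 1/6, RHS = -5/6 → counterexample
(1, 4): LHS = 1/4, RHS = -3/4 → counterexample
(1, 5): LHS = 1/5, RHS = -4/5 → counterexample
(7, 3): LHS = 1/21, RHS = -20/21 → counterexample
(7, 7): LHS = 1/49, RHS = -48/49 → counterexample

That makes 5 counterexamples.

Answer: 5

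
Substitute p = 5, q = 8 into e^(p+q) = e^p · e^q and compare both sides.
LHS = e^(5+8) = e^13 ≈ 442413.4
RHS = e^5 · e^8 = e^13 ≈ 442413.4

LHS = RHS: the two sides agree.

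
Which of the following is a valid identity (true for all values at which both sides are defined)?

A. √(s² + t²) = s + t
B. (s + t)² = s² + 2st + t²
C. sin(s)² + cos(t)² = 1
A: fails at (1, 2) — LHS = √(5) ≈ 2.236, RHS = 3.
B: holds — e.g. at (4, 4), both sides equal 64.
C: fails at (2, 5) — LHS = cos(5)² + sin(2)² ≈ 0.9073, RHS = 1.

Answer: B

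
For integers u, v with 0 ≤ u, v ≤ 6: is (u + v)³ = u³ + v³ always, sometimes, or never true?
It holds at (u, v) = (0, 6) (both sides equal 216), but fails at (u, v) = (4, 3) (LHS = 343, RHS = 91).

Answer: Sometimes true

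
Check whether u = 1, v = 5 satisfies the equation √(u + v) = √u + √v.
Fails

Substituting u = 1, v = 5:

LHS = √(1 + 5) = √(6) ≈ 2.449
RHS = √1 + √5 = 1 + √(5) ≈ 3.236

LHS ≠ RHS, so the equation does not hold at this point.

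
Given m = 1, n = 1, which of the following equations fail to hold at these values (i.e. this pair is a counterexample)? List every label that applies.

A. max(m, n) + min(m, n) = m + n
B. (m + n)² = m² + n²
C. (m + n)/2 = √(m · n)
Evaluating each claim at the given values:
A. LHS = 2, RHS = 2 → holds here (LHS = RHS)
B. LHS = 4, RHS = 2 → fails here (LHS ≠ RHS)
C. LHS = 1, RHS = 1 → holds here (LHS = RHS)

Answer: B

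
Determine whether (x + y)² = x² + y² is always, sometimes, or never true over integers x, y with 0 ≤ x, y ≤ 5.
Sometimes true

It holds at (x, y) = (1, 0) (both sides equal 1), but fails at (x, y) = (1, 5) (LHS = 36, RHS = 26).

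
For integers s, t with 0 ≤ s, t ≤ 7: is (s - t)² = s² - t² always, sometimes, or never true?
It holds at (s, t) = (7, 0) (both sides equal 49), but fails at (s, t) = (5, 6) (LHS = 1, RHS = -11).

Answer: Sometimes true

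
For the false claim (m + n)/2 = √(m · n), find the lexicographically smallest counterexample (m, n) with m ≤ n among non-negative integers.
(m, n) = (0, 1)

Substituting (0, 1) into the claim:
LHS = (0 + 1)/2 = 1/2
RHS = √(0 · 1) = 0

Since LHS ≠ RHS, this pair disproves the claim, and no lexicographically smaller pair (m ≤ n, non-negative integers) does.

For instance (0, 3) is also a counterexample (LHS = 3/2, RHS = 0), but it's lexicographically larger.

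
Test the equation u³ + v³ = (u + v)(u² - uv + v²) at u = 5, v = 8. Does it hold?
Holds

Substituting u = 5, v = 8:

LHS = 5³ + 8³ = 637
RHS = (5 + 8)(5² - 5·8 + 8²) = 637

LHS = RHS, so the equation holds at this point.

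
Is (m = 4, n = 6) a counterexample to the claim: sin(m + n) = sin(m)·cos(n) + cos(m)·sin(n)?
Substituting m = 4, n = 6:
LHS = sin(4 + 6) = sin(10) ≈ -0.544
RHS = sin(4)·cos(6) + cos(4)·sin(6) = sin(4)·cos(6) + sin(6)·cos(4) ≈ -0.544

The sides agree, so this pair does not disprove the claim.

Answer: No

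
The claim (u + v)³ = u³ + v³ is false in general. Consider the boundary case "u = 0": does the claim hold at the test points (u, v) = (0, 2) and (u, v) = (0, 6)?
Yes, holds at both test points

At (0, 2): LHS = 8, RHS = 8 → equal
At (0, 6): LHS = 216, RHS = 216 → equal

So the claim does hold at both of these boundary points, even though it is not an identity.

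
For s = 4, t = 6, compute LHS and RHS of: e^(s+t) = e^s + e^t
LHS = e^(4+6) = e^10 ≈ 22026.5
RHS = e^4 + e^6 ≈ 458

LHS ≠ RHS (they differ by about 21568.4), so the equation does not hold here.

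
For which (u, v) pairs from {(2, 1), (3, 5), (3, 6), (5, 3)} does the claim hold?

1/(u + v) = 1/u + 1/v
Testing each pair:
(2, 1): LHS = 1/3, RHS = 3/2 → fails
(3, 5): LHS = 1/8, RHS = 8/15 → fails
(3, 6): LHS = 1/9, RHS = 1/2 → fails
(5, 3): LHS = 1/8, RHS = 8/15 → fails

No pair satisfies the claim.

Answer: None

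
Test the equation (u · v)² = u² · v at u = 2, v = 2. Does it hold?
Fails

Substituting u = 2, v = 2:

LHS = (2 · 2)² = 16
RHS = 2² · 2 = 8

LHS ≠ RHS, so the equation does not hold at this point.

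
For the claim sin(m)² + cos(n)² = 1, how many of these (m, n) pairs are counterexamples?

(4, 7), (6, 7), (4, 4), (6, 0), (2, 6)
4

Testing each pair:
(4, 7): LHS = cos(7)² + sin(4)² ≈ 1.141, RHS = 1 → counterexample
(6, 7): LHS = sin(6)² + cos(7)² ≈ 0.6464, RHS = 1 → counterexample
(4, 4): LHS = cos(4)² + sin(4)² = 1, RHS = 1 → satisfies claim
(6, 0): LHS = sin(6)² + 1 ≈ 1.078, RHS = 1 → counterexample
(2, 6): LHS = sin(2)² + cos(6)² ≈ 1.749, RHS = 1 → counterexample

That makes 4 counterexamples.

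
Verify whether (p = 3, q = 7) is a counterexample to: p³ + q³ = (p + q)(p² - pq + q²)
Substituting p = 3, q = 7:
LHS = 3³ + 7³ = 370
RHS = (3 + 7)(3² - 3·7 + 7²) = 370

The sides agree, so this pair does not disprove the claim.

Answer: No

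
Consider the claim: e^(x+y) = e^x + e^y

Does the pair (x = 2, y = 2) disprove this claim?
Substituting x = 2, y = 2:
LHS = e^(2+2) = e^4 ≈ 54.6
RHS = e^2 + e^2 = 2·e^2 ≈ 14.78

Since LHS ≠ RHS, this pair disproves the claim.

Answer: Yes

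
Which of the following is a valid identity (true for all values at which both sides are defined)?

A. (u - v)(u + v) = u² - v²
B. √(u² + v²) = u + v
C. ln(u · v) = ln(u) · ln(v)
A: holds — e.g. at (1, 5), both sides equal -24.
B: fails at (4, 4) — LHS = 4·√(2) ≈ 5.657, RHS = 8.
C: fails at (1, 4) — LHS = ln(4) ≈ 1.386, RHS = 0.

Answer: A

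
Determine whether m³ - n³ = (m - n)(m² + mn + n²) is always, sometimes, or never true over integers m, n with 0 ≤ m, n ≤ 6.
Always true

The identity holds for every pair in the range. For instance at (m, n) = (1, 3): both sides equal -26.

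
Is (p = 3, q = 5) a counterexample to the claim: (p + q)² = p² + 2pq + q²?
Substituting p = 3, q = 5:
LHS = (3 + 5)² = 64
RHS = 3² + 2·3·5 + 5² = 64

The sides agree, so this pair does not disprove the claim.

Answer: No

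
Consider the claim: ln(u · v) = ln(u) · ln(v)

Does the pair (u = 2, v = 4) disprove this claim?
Yes

Substituting u = 2, v = 4:
LHS = ln(2 · 4) = ln(8) ≈ 2.079
RHS = ln(2) · ln(4) ≈ 0.9609

Since LHS ≠ RHS, this pair disproves the claim.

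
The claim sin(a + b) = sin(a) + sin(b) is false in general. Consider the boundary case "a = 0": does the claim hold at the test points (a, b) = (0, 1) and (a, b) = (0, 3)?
At (0, 1): LHS = sin(1) ≈ 0.8415, RHS = sin(1) ≈ 0.8415 → equal
At (0, 3): LHS = sin(3) ≈ 0.1411, RHS = sin(3) ≈ 0.1411 → equal

So the claim does hold at both of these boundary points, even though it is not an identity.

Answer: Yes, holds at both test points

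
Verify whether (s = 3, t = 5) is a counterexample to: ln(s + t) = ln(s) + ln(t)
Yes

Substituting s = 3, t = 5:
LHS = ln(3 + 5) = ln(8) ≈ 2.079
RHS = ln(3) + ln(5) ≈ 2.708

Since LHS ≠ RHS, this pair disproves the claim.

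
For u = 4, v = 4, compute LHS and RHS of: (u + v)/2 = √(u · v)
LHS = (4 + 4)/2 = 4
RHS = √(4 · 4) = 4

LHS = RHS: the two sides agree.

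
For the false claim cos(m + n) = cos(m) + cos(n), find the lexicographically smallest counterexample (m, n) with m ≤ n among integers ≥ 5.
(m, n) = (5, 5)

Substituting (5, 5) into the claim:
LHS = cos(5 + 5) = cos(10) ≈ -0.8391
RHS = cos(5) + cos(5) = 2·cos(5) ≈ 0.5673

Since LHS ≠ RHS, this pair disproves the claim, and no lexicographically smaller pair (m ≤ n, integers ≥ 5) does.

For instance (10, 11) is also a counterexample (LHS = cos(21) ≈ -0.5477, RHS = cos(10) + cos(11) ≈ -0.8346), but it's lexicographically larger.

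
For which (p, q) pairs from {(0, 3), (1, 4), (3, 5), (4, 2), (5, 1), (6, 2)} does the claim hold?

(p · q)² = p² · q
Testing each pair:
(0, 3): LHS = 0, RHS = 0 → holds
(1, 4): LHS = 16, RHS = 4 → fails
(3, 5): LHS = 225, RHS = 45 → fails
(4, 2): LHS = 64, RHS = 32 → fails
(5, 1): LHS = 25, RHS = 25 → holds
(6, 2): LHS = 144, RHS = 72 → fails

2 of 6 pairs satisfy the claim.

Answer: (0, 3), (5, 1)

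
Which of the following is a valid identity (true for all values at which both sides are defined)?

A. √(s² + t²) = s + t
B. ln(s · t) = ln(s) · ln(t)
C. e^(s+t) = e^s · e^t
C

A: fails at (2, 7) — LHS = √(53) ≈ 7.28, RHS = 9.
B: fails at (3, 7) — LHS = ln(21) ≈ 3.045, RHS = ln(3)·ln(7) ≈ 2.138.
C: holds — e.g. at (4, 6), both sides equal e^10 ≈ 22026.5.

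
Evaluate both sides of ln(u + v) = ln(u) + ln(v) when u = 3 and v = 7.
LHS = ln(3 + 7) = ln(10) ≈ 2.303
RHS = ln(3) + ln(7) ≈ 3.045

LHS ≠ RHS (they differ by about 0.7419), so the equation does not hold here.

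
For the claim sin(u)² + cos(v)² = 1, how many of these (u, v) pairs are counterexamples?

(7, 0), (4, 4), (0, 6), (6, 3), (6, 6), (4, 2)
Testing each pair:
(7, 0): LHS = sin(7)² + 1 ≈ 1.432, RHS = 1 → counterexample
(4, 4): LHS = cos(4)² + sin(4)² = 1, RHS = 1 → satisfies claim
(0, 6): LHS = cos(6)² ≈ 0.9219, RHS = 1 → counterexample
(6, 3): LHS = sin(6)² + cos(3)² ≈ 1.058, RHS = 1 → counterexample
(6, 6): LHS = sin(6)² + cos(6)² = 1, RHS = 1 → satisfies claim
(4, 2): LHS = cos(2)² + sin(4)² ≈ 0.7459, RHS = 1 → counterexample

That makes 4 counterexamples.

Answer: 4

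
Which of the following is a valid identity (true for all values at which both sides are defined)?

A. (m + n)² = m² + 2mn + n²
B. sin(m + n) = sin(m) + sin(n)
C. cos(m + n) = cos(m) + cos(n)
A

A: holds — e.g. at (2, 5), both sides equal 49.
B: fails at (2, 7) — LHS = sin(9) ≈ 0.4121, RHS = sin(7) + sin(2) ≈ 1.566.
C: fails at (3, 3) — LHS = cos(6) ≈ 0.9602, RHS = 2·cos(3) ≈ -1.98.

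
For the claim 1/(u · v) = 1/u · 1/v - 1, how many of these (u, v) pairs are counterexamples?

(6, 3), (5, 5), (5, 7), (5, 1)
4

Testing each pair:
(6, 3): LHS = 1/18, RHS = -17/18 → counterexample
(5, 5): LHS = 1/25, RHS = -24/25 → counterexample
(5, 7): LHS = 1/35, RHS = -34/35 → counterexample
(5, 1): LHS = 1/5, RHS = -4/5 → counterexample

That makes 4 counterexamples.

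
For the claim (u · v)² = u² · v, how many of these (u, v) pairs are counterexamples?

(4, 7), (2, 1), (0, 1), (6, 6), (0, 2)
2

Testing each pair:
(4, 7): LHS = 784, RHS = 112 → counterexample
(2, 1): LHS = 4, RHS = 4 → satisfies claim
(0, 1): LHS = 0, RHS = 0 → satisfies claim
(6, 6): LHS = 1296, RHS = 216 → counterexample
(0, 2): LHS = 0, RHS = 0 → satisfies claim

That makes 2 counterexamples.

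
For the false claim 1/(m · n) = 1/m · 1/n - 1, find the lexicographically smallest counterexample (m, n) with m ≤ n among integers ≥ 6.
Substituting (6, 6) into the claim:
LHS = 1/(6 · 6) = 1/36
RHS = 1/6 · 1/6 - 1 = -35/36

Since LHS ≠ RHS, this pair disproves the claim, and no lexicographically smaller pair (m ≤ n, integers ≥ 6) does.

For instance (9, 11) is also a counterexample (LHS = 1/99, RHS = -98/99), but it's lexicographically larger.

Answer: (m, n) = (6, 6)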